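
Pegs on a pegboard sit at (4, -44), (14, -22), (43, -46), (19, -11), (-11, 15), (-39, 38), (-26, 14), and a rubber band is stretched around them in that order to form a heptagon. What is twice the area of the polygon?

3092

Using the shoelace formula, 2A = |(4·(-22) − 14·(-44)) + (14·(-46) − 43·(-22)) + (43·(-11) − 19·(-46)) + (19·15 − (-11)·(-11)) + ((-11)·38 − (-39)·15) + ((-39)·14 − (-26)·38) + ((-26)·(-44) − 4·14)| = 3092, so the area is 1546.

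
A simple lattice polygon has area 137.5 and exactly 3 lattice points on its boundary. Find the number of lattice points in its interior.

From Pick's theorem, I = A − B/2 + 1 = 137.5 − 3/2 + 1 = 137.

137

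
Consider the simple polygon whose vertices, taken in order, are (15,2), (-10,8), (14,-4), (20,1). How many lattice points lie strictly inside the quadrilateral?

By the shoelace formula, twice the signed area is |(15·8 − (-10)·2) + ((-10)·(-4) − 14·8) + (14·1 − 20·(-4)) + (20·2 − 15·1)| = 187, so the area is 93.5.
Summing gcd(|Δx|,|Δy|) over the edges gives the boundary count: gcd(25,6) + gcd(24,12) + gcd(6,5) + gcd(5,1) = 1+12+1+1 = 15.
Pick's theorem gives I = A − B/2 + 1 = 93.5 − 15/2 + 1 = 87.

87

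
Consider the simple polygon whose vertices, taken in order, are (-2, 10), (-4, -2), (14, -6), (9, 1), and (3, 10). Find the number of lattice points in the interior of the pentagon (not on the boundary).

By the shoelace formula, twice the signed area is |((-2)·(-2) − (-4)·10) + ((-4)·(-6) − 14·(-2)) + (14·1 − 9·(-6)) + (9·10 − 3·1) + (3·10 − (-2)·10)| = 301, so the area is 150.5.
The number of boundary lattice points is Σ gcd(|Δx|,|Δy|) = gcd(2,12) + gcd(18,4) + gcd(5,7) + gcd(6,9) + gcd(5,0) = 2+2+1+3+5 = 13.
Pick's theorem gives I = A − B/2 + 1 = 150.5 − 13/2 + 1 = 145.

145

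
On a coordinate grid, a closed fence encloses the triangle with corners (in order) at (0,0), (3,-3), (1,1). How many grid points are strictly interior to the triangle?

By the shoelace formula, twice the signed area is |[0·(-3) − 3·0] + [3·1 − 1·(-3)] + [1·0 − 0·1]| = 6, so the area is 3.
Summing gcd(|Δx|,|Δy|) over the edges gives the boundary count: gcd(3,3) + gcd(2,4) + gcd(1,1) = 3+2+1 = 6.
By Pick's theorem A = I + B/2 − 1, so I = 3 − 6/2 + 1 = 1.

1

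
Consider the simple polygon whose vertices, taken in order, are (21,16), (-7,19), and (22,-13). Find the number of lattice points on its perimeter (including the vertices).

Summing gcd(|Δx|,|Δy|) over the edges gives the boundary count: gcd(28,3) + gcd(29,32) + gcd(1,29) = 1+1+1 = 3.

3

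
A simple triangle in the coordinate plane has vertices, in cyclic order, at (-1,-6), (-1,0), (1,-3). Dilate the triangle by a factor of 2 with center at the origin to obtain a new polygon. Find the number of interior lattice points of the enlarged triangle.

Using the shoelace formula, 2A = |((-1)·0 − (-1)·(-6)) + ((-1)·(-3) − 1·0) + (1·(-6) − (-1)·(-3))| = 12, so the area is 6.
Summing gcd(|Δx|,|Δy|) over the edges gives the boundary count: gcd(0,6) + gcd(2,3) + gcd(2,3) = 6+1+1 = 8.
Scaling by 2 multiplies the area by 2² = 4 (so the new area is 24) and multiplies the boundary lattice-point count by 2, giving 16.
By Pick's theorem, the interior count of the dilated polygon is 24 − 16/2 + 1 = 17.

17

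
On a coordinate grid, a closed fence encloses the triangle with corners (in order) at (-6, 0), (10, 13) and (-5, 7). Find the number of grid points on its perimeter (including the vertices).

Summing gcd(|Δx|,|Δy|) over the edges gives the boundary count: gcd(16,13) + gcd(15,6) + gcd(1,7) = 1+3+1 = 5.

5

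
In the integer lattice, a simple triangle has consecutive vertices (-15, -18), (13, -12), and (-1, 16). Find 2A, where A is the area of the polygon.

By the shoelace formula, twice the signed area is |((-15)·(-12) − 13·(-18)) + (13·16 − (-1)·(-12)) + ((-1)·(-18) − (-15)·16)| = 868, so the area is 434.

868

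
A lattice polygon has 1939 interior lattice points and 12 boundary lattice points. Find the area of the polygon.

1944

By Pick's theorem, A = I + B/2 − 1 = 1939 + 12/2 − 1 = 1944.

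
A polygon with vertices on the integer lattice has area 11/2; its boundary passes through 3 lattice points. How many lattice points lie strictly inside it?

Pick's theorem A = I + B/2 − 1 rearranges to I = A − B/2 + 1 = 11/2 − 3/2 + 1 = 5.

5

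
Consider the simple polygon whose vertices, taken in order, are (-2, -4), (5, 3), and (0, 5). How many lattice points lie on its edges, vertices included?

Along each edge there are gcd(|Δx|,|Δy|)+1 lattice points, so counting each shared vertex once the boundary has gcd(7,7) + gcd(5,2) + gcd(2,9) = 7+1+1 = 9.

9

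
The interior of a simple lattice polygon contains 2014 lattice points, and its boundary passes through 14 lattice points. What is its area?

2020

By Pick's theorem, A = I + B/2 − 1 = 2014 + 14/2 − 1 = 2020.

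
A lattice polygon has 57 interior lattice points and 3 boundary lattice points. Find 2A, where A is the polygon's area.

By Pick's theorem, A = I + B/2 − 1 = 57 + 3/2 − 1 = 115/2.
Hence 2A = 115.

115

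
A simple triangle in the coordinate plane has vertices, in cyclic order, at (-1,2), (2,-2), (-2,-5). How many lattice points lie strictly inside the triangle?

12

By the shoelace formula, twice the signed area is |((-1)·(-2) − 2·2) + (2·(-5) − (-2)·(-2)) + ((-2)·2 − (-1)·(-5))| = 25, so the area is 25/2.
Along each edge there are gcd(|Δx|,|Δy|)+1 lattice points, so counting each shared vertex once the boundary has gcd(3,4) + gcd(4,3) + gcd(1,7) = 1+1+1 = 3.
By Pick's theorem A = I + B/2 − 1, so I = 25/2 − 3/2 + 1 = 12.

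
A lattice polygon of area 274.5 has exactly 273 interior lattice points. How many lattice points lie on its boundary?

Pick's theorem gives A = I + B/2 − 1, so B = 2(A − I + 1) = 2(274.5 − 273 + 1) = 5.

5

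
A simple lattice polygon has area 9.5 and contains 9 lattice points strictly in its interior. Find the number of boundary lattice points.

Pick's theorem gives A = I + B/2 − 1, so B = 2(A − I + 1) = 2(9.5 − 9 + 1) = 3.

3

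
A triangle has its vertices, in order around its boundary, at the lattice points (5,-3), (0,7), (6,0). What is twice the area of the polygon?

By the shoelace formula, twice the signed area is |(5·7 − 0·(-3)) + (0·0 − 6·7) + (6·(-3) − 5·0)| = 25, so the area is 12.5.

25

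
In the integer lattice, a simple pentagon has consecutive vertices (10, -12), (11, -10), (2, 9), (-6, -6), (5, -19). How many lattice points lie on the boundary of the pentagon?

Along each edge there are gcd(|Δx|,|Δy|)+1 lattice points, so counting each shared vertex once the boundary has gcd(1,2) + gcd(9,19) + gcd(8,15) + gcd(11,13) + gcd(5,7) = 1+1+1+1+1 = 5.

5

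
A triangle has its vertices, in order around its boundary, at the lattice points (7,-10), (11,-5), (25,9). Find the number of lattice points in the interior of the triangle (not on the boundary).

By the shoelace formula, twice the signed area is |(7·(-5) − 11·(-10)) + (11·9 − 25·(-5)) + (25·(-10) − 7·9)| = 14, so the area is 7.
Along each edge there are gcd(|Δx|,|Δy|)+1 lattice points, so counting each shared vertex once the boundary has gcd(4,5) + gcd(14,14) + gcd(18,19) = 1+14+1 = 16.
By Pick's theorem A = I + B/2 − 1, so I = 7 − 16/2 + 1 = 0.

0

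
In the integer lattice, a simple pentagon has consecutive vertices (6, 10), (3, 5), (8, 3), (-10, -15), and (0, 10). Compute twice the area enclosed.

Using the shoelace formula, 2A = |[6·5 − 3·10] + [3·3 − 8·5] + [8·(-15) − (-10)·3] + [(-10)·10 − 0·(-15)] + [0·10 − 6·10]| = 281, so the area is 140.5.

281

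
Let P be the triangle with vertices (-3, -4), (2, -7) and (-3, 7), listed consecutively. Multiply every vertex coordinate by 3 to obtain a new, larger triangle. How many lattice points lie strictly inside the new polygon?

229

The shoelace formula gives twice the area as |[(-3)·(-7) − 2·(-4)] + [2·7 − (-3)·(-7)] + [(-3)·(-4) − (-3)·7]| = 55, so the area is 55/2.
The number of boundary lattice points is Σ gcd(|Δx|,|Δy|) = gcd(5,3) + gcd(5,14) + gcd(0,11) = 1+1+11 = 13.
Scaling by 3 multiplies the area by 3² = 9 (so the new area is 247.5) and multiplies the boundary lattice-point count by 3, giving 39.
By Pick's theorem, the interior count of the dilated polygon is 247.5 − 39/2 + 1 = 229.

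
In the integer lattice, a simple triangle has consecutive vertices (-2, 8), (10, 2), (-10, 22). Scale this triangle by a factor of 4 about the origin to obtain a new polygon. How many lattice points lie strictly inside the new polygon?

905

The shoelace formula gives twice the area as |[(-2)·2 − 10·8] + [10·22 − (-10)·2] + [(-10)·8 − (-2)·22]| = 120, so the area is 60.
Summing gcd(|Δx|,|Δy|) over the edges gives the boundary count: gcd(12,6) + gcd(20,20) + gcd(8,14) = 6+20+2 = 28.
Scaling by 4 multiplies the area by 4² = 16 (so the new area is 960) and multiplies the boundary lattice-point count by 4, giving 112.
By Pick's theorem, the interior count of the dilated polygon is 960 − 112/2 + 1 = 905.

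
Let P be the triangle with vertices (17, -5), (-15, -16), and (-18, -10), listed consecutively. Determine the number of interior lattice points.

By the shoelace formula, twice the signed area is |[17·(-16) − (-15)·(-5)] + [(-15)·(-10) − (-18)·(-16)] + [(-18)·(-5) − 17·(-10)]| = 225, so the area is 112.5.
Summing gcd(|Δx|,|Δy|) over the edges gives the boundary count: gcd(32,11) + gcd(3,6) + gcd(35,5) = 1+3+5 = 9.
Pick's theorem gives I = A − B/2 + 1 = 112.5 − 9/2 + 1 = 109.

109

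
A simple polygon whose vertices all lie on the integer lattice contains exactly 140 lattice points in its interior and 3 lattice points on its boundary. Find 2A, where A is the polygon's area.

Pick's theorem states A = I + B/2 − 1, so A = 140 + 3/2 − 1 = 281/2.
Hence 2A = 281.

281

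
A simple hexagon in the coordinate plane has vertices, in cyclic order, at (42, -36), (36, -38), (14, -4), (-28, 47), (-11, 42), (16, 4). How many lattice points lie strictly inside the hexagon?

By the shoelace formula, twice the signed area is |[42·(-38) − 36·(-36)] + [36·(-4) − 14·(-38)] + [14·47 − (-28)·(-4)] + [(-28)·42 − (-11)·47] + [(-11)·4 − 16·42] + [16·(-36) − 42·4]| = 1485, so the area is 1485/2.
The number of boundary lattice points is Σ gcd(|Δx|,|Δy|) = gcd(6,2) + gcd(22,34) + gcd(42,51) + gcd(17,5) + gcd(27,38) + gcd(26,40) = 2+2+3+1+1+2 = 11.
Pick's theorem gives I = A − B/2 + 1 = 1485/2 − 11/2 + 1 = 738.

738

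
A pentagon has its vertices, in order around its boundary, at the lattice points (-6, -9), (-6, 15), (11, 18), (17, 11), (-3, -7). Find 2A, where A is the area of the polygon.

703

Using the shoelace formula, 2A = |((-6)·15 − (-6)·(-9)) + ((-6)·18 − 11·15) + (11·11 − 17·18) + (17·(-7) − (-3)·11) + ((-3)·(-9) − (-6)·(-7))| = 703, so the area is 703/2.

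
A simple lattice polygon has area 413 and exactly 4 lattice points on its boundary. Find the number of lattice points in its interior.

412

Pick's theorem A = I + B/2 − 1 rearranges to I = A − B/2 + 1 = 413 − 4/2 + 1 = 412.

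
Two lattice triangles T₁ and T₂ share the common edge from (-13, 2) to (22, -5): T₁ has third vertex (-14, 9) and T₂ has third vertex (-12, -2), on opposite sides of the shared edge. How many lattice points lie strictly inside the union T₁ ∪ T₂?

The union is the simple quadrilateral with vertices (-13, 2), (-14, 9), (22, -5), (-12, -2) in order.
Using the shoelace formula, 2A = |((-13)·9 − (-14)·2) + ((-14)·(-5) − 22·9) + (22·(-2) − (-12)·(-5)) + ((-12)·2 − (-13)·(-2))| = 371, so the area is 185.5.
The number of boundary lattice points is Σ gcd(|Δx|,|Δy|) = gcd(1,7) + gcd(36,14) + gcd(34,3) + gcd(1,4) = 1+2+1+1 = 5.
By Pick's theorem I = A − B/2 + 1 = 185.5 − 5/2 + 1 = 184.

184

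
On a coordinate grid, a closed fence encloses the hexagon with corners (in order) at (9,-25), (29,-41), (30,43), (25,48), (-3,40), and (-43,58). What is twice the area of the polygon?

6441

By the shoelace formula, twice the signed area is |(9·(-41) − 29·(-25)) + (29·43 − 30·(-41)) + (30·48 − 25·43) + (25·40 − (-3)·48) + ((-3)·58 − (-43)·40) + ((-43)·(-25) − 9·58)| = 6441, so the area is 3220.5.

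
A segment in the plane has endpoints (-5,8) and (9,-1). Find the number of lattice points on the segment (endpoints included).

The number of lattice points on a segment between lattice points is gcd(|Δx|,|Δy|) + 1 = gcd(14,9) + 1 = 1 + 1 = 2.

2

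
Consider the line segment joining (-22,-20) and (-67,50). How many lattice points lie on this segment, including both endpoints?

6

The number of lattice points on a segment between lattice points is gcd(|Δx|,|Δy|) + 1 = gcd(45,70) + 1 = 5 + 1 = 6.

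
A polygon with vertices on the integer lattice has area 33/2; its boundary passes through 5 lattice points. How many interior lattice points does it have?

Pick's theorem A = I + B/2 − 1 rearranges to I = A − B/2 + 1 = 33/2 − 5/2 + 1 = 15.

15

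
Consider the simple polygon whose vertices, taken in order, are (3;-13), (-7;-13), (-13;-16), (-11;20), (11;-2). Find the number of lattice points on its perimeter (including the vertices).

Summing gcd(|Δx|,|Δy|) over the edges gives the boundary count: gcd(10,0) + gcd(6,3) + gcd(2,36) + gcd(22,22) + gcd(8,11) = 10+3+2+22+1 = 38.

38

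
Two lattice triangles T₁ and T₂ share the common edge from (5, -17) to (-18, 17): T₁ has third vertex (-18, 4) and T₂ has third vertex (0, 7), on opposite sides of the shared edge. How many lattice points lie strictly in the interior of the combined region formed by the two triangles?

333

The union is the simple quadrilateral with vertices (5, -17), (-18, 4), (-18, 17), (0, 7) in order.
The shoelace formula gives twice the area as |(5·4 − (-18)·(-17)) + ((-18)·17 − (-18)·4) + ((-18)·7 − 0·17) + (0·(-17) − 5·7)| = 681, so the area is 340.5.
The number of boundary lattice points is Σ gcd(|Δx|,|Δy|) = gcd(23,21) + gcd(0,13) + gcd(18,10) + gcd(5,24) = 1+13+2+1 = 17.
By Pick's theorem I = A − B/2 + 1 = 340.5 − 17/2 + 1 = 333.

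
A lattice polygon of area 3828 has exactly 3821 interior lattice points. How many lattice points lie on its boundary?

Pick's theorem gives A = I + B/2 − 1, so B = 2(A − I + 1) = 2(3828 − 3821 + 1) = 16.

16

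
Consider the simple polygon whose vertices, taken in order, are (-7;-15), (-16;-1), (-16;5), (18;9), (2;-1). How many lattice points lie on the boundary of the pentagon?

12

The number of boundary lattice points is Σ gcd(|Δx|,|Δy|) = gcd(9,14) + gcd(0,6) + gcd(34,4) + gcd(16,10) + gcd(9,14) = 1+6+2+2+1 = 12.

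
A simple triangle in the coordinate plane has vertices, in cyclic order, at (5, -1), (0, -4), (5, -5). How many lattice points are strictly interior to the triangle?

Using the shoelace formula, 2A = |(5·(-4) − 0·(-1)) + (0·(-5) − 5·(-4)) + (5·(-1) − 5·(-5))| = 20, so the area is 10.
Summing gcd(|Δx|,|Δy|) over the edges gives the boundary count: gcd(5,3) + gcd(5,1) + gcd(0,4) = 1+1+4 = 6.
Pick's theorem gives I = A − B/2 + 1 = 10 − 6/2 + 1 = 8.

8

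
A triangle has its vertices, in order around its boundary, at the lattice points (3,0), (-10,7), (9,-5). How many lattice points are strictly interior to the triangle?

Using the shoelace formula, 2A = |[3·7 − (-10)·0] + [(-10)·(-5) − 9·7] + [9·0 − 3·(-5)]| = 23, so the area is 23/2.
Along each edge there are gcd(|Δx|,|Δy|)+1 lattice points, so counting each shared vertex once the boundary has gcd(13,7) + gcd(19,12) + gcd(6,5) = 1+1+1 = 3.
By Pick's theorem A = I + B/2 − 1, so I = 23/2 − 3/2 + 1 = 11.

11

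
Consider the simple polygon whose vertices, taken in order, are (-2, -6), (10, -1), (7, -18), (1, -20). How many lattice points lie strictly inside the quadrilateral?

138

Using the shoelace formula, 2A = |[(-2)·(-1) − 10·(-6)] + [10·(-18) − 7·(-1)] + [7·(-20) − 1·(-18)] + [1·(-6) − (-2)·(-20)]| = 279, so the area is 139.5.
Summing gcd(|Δx|,|Δy|) over the edges gives the boundary count: gcd(12,5) + gcd(3,17) + gcd(6,2) + gcd(3,14) = 1+1+2+1 = 5.
By Pick's theorem A = I + B/2 − 1, so I = 139.5 − 5/2 + 1 = 138.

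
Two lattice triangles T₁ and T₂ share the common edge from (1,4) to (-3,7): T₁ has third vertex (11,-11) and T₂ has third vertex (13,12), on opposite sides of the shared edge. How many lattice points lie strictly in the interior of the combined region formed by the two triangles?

44

The union is the simple quadrilateral with vertices (1,4), (11,-11), (-3,7), (13,12) in order.
By the shoelace formula, twice the signed area is |[1·(-11) − 11·4] + [11·7 − (-3)·(-11)] + [(-3)·12 − 13·7] + [13·4 − 1·12]| = 98, so the area is 49.
The number of boundary lattice points is Σ gcd(|Δx|,|Δy|) = gcd(10,15) + gcd(14,18) + gcd(16,5) + gcd(12,8) = 5+2+1+4 = 12.
By Pick's theorem I = A − B/2 + 1 = 49 − 12/2 + 1 = 44.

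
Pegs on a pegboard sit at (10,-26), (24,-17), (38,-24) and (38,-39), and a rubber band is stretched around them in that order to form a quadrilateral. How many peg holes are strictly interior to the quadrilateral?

By the shoelace formula, twice the signed area is |(10·(-17) − 24·(-26)) + (24·(-24) − 38·(-17)) + (38·(-39) − 38·(-24)) + (38·(-26) − 10·(-39))| = 644, so the area is 322.
Along each edge there are gcd(|Δx|,|Δy|)+1 lattice points, so counting each shared vertex once the boundary has gcd(14,9) + gcd(14,7) + gcd(0,15) + gcd(28,13) = 1+7+15+1 = 24.
Pick's theorem gives I = A − B/2 + 1 = 322 − 24/2 + 1 = 311.

311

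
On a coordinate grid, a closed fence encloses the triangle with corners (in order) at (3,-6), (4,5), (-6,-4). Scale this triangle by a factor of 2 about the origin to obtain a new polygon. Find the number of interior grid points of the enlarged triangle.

200

The shoelace formula gives twice the area as |[3·5 − 4·(-6)] + [4·(-4) − (-6)·5] + [(-6)·(-6) − 3·(-4)]| = 101, so the area is 50.5.
The number of boundary lattice points is Σ gcd(|Δx|,|Δy|) = gcd(1,11) + gcd(10,9) + gcd(9,2) = 1+1+1 = 3.
Scaling by 2 multiplies the area by 2² = 4 (so the new area is 202) and multiplies the boundary lattice-point count by 2, giving 6.
By Pick's theorem, the interior count of the dilated polygon is 202 − 6/2 + 1 = 200.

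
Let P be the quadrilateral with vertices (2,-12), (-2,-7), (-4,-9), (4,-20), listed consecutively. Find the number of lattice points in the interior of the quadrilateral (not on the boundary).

28

Using the shoelace formula, 2A = |(2·(-7) − (-2)·(-12)) + ((-2)·(-9) − (-4)·(-7)) + ((-4)·(-20) − 4·(-9)) + (4·(-12) − 2·(-20))| = 60, so the area is 30.
The number of boundary lattice points is Σ gcd(|Δx|,|Δy|) = gcd(4,5) + gcd(2,2) + gcd(8,11) + gcd(2,8) = 1+2+1+2 = 6.
Pick's theorem gives I = A − B/2 + 1 = 30 − 6/2 + 1 = 28.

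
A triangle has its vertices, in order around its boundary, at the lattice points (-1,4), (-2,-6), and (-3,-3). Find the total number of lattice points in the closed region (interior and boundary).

The shoelace formula gives twice the area as |((-1)·(-6) − (-2)·4) + ((-2)·(-3) − (-3)·(-6)) + ((-3)·4 − (-1)·(-3))| = 13, so the area is 13/2.
Along each edge there are gcd(|Δx|,|Δy|)+1 lattice points, so counting each shared vertex once the boundary has gcd(1,10) + gcd(1,3) + gcd(2,7) = 1+1+1 = 3.
Pick's theorem gives I = A − B/2 + 1 = 13/2 − 3/2 + 1 = 6, so the closed region contains I + B = 6 + 3 = 9 lattice points.

9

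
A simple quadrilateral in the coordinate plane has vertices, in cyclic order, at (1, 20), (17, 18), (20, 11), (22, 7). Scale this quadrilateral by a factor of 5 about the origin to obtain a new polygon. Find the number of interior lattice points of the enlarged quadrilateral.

2036

Using the shoelace formula, 2A = |[1·18 − 17·20] + [17·11 − 20·18] + [20·7 − 22·11] + [22·20 − 1·7]| = 164, so the area is 82.
Summing gcd(|Δx|,|Δy|) over the edges gives the boundary count: gcd(16,2) + gcd(3,7) + gcd(2,4) + gcd(21,13) = 2+1+2+1 = 6.
Scaling by 5 multiplies the area by 5² = 25 (so the new area is 2050) and multiplies the boundary lattice-point count by 5, giving 30.
By Pick's theorem, the interior count of the dilated polygon is 2050 − 30/2 + 1 = 2036.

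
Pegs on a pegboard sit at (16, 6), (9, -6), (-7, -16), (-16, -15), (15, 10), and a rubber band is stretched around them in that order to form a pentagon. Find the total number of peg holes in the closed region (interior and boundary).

250

The shoelace formula gives twice the area as |(16·(-6) − 9·6) + (9·(-16) − (-7)·(-6)) + ((-7)·(-15) − (-16)·(-16)) + ((-16)·10 − 15·(-15)) + (15·6 − 16·10)| = 492, so the area is 246.
Along each edge there are gcd(|Δx|,|Δy|)+1 lattice points, so counting each shared vertex once the boundary has gcd(7,12) + gcd(16,10) + gcd(9,1) + gcd(31,25) + gcd(1,4) = 1+2+1+1+1 = 6.
Pick's theorem gives I = A − B/2 + 1 = 246 − 6/2 + 1 = 244, so the closed region contains I + B = 244 + 6 = 250 lattice points.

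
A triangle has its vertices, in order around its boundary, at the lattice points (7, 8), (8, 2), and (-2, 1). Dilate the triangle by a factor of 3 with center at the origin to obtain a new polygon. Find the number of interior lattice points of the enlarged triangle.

By the shoelace formula, twice the signed area is |[7·2 − 8·8] + [8·1 − (-2)·2] + [(-2)·8 − 7·1]| = 61, so the area is 30.5.
Along each edge there are gcd(|Δx|,|Δy|)+1 lattice points, so counting each shared vertex once the boundary has gcd(1,6) + gcd(10,1) + gcd(9,7) = 1+1+1 = 3.
Scaling by 3 multiplies the area by 3² = 9 (so the new area is 549/2) and multiplies the boundary lattice-point count by 3, giving 9.
By Pick's theorem, the interior count of the dilated polygon is 549/2 − 9/2 + 1 = 271.

271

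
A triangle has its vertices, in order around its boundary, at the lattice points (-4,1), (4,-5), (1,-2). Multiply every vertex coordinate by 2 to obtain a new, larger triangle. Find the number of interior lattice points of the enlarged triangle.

The shoelace formula gives twice the area as |[(-4)·(-5) − 4·1] + [4·(-2) − 1·(-5)] + [1·1 − (-4)·(-2)]| = 6, so the area is 3.
The number of boundary lattice points is Σ gcd(|Δx|,|Δy|) = gcd(8,6) + gcd(3,3) + gcd(5,3) = 2+3+1 = 6.
Scaling by 2 multiplies the area by 2² = 4 (so the new area is 12) and multiplies the boundary lattice-point count by 2, giving 12.
By Pick's theorem, the interior count of the dilated polygon is 12 − 12/2 + 1 = 7.

7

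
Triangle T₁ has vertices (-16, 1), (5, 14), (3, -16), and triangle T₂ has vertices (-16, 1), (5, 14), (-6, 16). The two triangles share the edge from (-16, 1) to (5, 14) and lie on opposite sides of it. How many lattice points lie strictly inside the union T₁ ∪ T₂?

391

The union is the simple quadrilateral with vertices (-16, 1), (3, -16), (5, 14), (-6, 16) in order.
Using the shoelace formula, 2A = |[(-16)·(-16) − 3·1] + [3·14 − 5·(-16)] + [5·16 − (-6)·14] + [(-6)·1 − (-16)·16]| = 789, so the area is 789/2.
The number of boundary lattice points is Σ gcd(|Δx|,|Δy|) = gcd(19,17) + gcd(2,30) + gcd(11,2) + gcd(10,15) = 1+2+1+5 = 9.
By Pick's theorem I = A − B/2 + 1 = 789/2 − 9/2 + 1 = 391.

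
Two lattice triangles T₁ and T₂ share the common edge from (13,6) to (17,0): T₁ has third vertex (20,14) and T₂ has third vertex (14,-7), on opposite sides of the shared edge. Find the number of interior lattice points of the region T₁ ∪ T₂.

59

The union is the simple quadrilateral with vertices (13,6), (20,14), (17,0), (14,-7) in order.
By the shoelace formula, twice the signed area is |(13·14 − 20·6) + (20·0 − 17·14) + (17·(-7) − 14·0) + (14·6 − 13·(-7))| = 120, so the area is 60.
Summing gcd(|Δx|,|Δy|) over the edges gives the boundary count: gcd(7,8) + gcd(3,14) + gcd(3,7) + gcd(1,13) = 1+1+1+1 = 4.
By Pick's theorem I = A − B/2 + 1 = 60 − 4/2 + 1 = 59.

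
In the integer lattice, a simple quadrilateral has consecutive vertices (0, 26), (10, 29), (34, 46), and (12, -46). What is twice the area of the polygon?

The shoelace formula gives twice the area as |(0·29 − 10·26) + (10·46 − 34·29) + (34·(-46) − 12·46) + (12·26 − 0·(-46))| = 2590, so the area is 1295.

2590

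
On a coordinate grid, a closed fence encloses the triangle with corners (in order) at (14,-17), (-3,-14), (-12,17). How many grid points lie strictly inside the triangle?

249

Using the shoelace formula, 2A = |[14·(-14) − (-3)·(-17)] + [(-3)·17 − (-12)·(-14)] + [(-12)·(-17) − 14·17]| = 500, so the area is 250.
Along each edge there are gcd(|Δx|,|Δy|)+1 lattice points, so counting each shared vertex once the boundary has gcd(17,3) + gcd(9,31) + gcd(26,34) = 1+1+2 = 4.
Pick's theorem gives I = A − B/2 + 1 = 250 − 4/2 + 1 = 249.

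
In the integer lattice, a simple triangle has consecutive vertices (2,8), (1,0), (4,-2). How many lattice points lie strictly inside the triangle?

By the shoelace formula, twice the signed area is |(2·0 − 1·8) + (1·(-2) − 4·0) + (4·8 − 2·(-2))| = 26, so the area is 13.
The number of boundary lattice points is Σ gcd(|Δx|,|Δy|) = gcd(1,8) + gcd(3,2) + gcd(2,10) = 1+1+2 = 4.
Pick's theorem gives I = A − B/2 + 1 = 13 − 4/2 + 1 = 12.

12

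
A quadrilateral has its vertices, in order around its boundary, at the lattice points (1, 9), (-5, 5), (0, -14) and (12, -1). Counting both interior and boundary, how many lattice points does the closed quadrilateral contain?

Using the shoelace formula, 2A = |(1·5 − (-5)·9) + ((-5)·(-14) − 0·5) + (0·(-1) − 12·(-14)) + (12·9 − 1·(-1))| = 397, so the area is 198.5.
Summing gcd(|Δx|,|Δy|) over the edges gives the boundary count: gcd(6,4) + gcd(5,19) + gcd(12,13) + gcd(11,10) = 2+1+1+1 = 5.
Pick's theorem gives I = A − B/2 + 1 = 198.5 − 5/2 + 1 = 197, so the closed region contains I + B = 197 + 5 = 202 lattice points.

202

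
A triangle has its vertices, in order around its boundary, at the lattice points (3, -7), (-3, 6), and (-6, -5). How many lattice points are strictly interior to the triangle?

Using the shoelace formula, 2A = |[3·6 − (-3)·(-7)] + [(-3)·(-5) − (-6)·6] + [(-6)·(-7) − 3·(-5)]| = 105, so the area is 52.5.
The number of boundary lattice points is Σ gcd(|Δx|,|Δy|) = gcd(6,13) + gcd(3,11) + gcd(9,2) = 1+1+1 = 3.
By Pick's theorem A = I + B/2 − 1, so I = 52.5 − 3/2 + 1 = 52.

52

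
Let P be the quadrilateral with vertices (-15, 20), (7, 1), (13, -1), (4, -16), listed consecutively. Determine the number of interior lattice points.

267

The shoelace formula gives twice the area as |((-15)·1 − 7·20) + (7·(-1) − 13·1) + (13·(-16) − 4·(-1)) + (4·20 − (-15)·(-16))| = 539, so the area is 539/2.
Summing gcd(|Δx|,|Δy|) over the edges gives the boundary count: gcd(22,19) + gcd(6,2) + gcd(9,15) + gcd(19,36) = 1+2+3+1 = 7.
By Pick's theorem A = I + B/2 − 1, so I = 539/2 − 7/2 + 1 = 267.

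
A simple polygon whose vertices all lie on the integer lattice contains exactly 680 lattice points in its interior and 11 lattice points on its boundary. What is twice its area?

By Pick's theorem, A = I + B/2 − 1 = 680 + 11/2 − 1 = 1369/2.
Hence 2A = 1369.

1369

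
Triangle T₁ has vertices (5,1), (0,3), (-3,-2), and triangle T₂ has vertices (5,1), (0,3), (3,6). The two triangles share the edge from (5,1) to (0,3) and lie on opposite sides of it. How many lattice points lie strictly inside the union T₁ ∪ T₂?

24

The union is the simple quadrilateral with vertices (5,1), (-3,-2), (0,3), (3,6) in order.
Using the shoelace formula, 2A = |[5·(-2) − (-3)·1] + [(-3)·3 − 0·(-2)] + [0·6 − 3·3] + [3·1 − 5·6]| = 52, so the area is 26.
The number of boundary lattice points is Σ gcd(|Δx|,|Δy|) = gcd(8,3) + gcd(3,5) + gcd(3,3) + gcd(2,5) = 1+1+3+1 = 6.
By Pick's theorem I = A − B/2 + 1 = 26 − 6/2 + 1 = 24.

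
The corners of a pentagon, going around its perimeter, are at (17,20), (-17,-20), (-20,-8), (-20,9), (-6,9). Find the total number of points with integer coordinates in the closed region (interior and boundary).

Using the shoelace formula, 2A = |(17·(-20) − (-17)·20) + ((-17)·(-8) − (-20)·(-20)) + ((-20)·9 − (-20)·(-8)) + ((-20)·9 − (-6)·9) + ((-6)·20 − 17·9)| = 1003, so the area is 1003/2.
The number of boundary lattice points is Σ gcd(|Δx|,|Δy|) = gcd(34,40) + gcd(3,12) + gcd(0,17) + gcd(14,0) + gcd(23,11) = 2+3+17+14+1 = 37.
Pick's theorem gives I = A − B/2 + 1 = 1003/2 − 37/2 + 1 = 484, so the closed region contains I + B = 484 + 37 = 521 lattice points.

521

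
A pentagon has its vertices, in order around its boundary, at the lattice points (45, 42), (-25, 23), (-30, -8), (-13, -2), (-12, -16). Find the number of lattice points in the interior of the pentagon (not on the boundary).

1664

By the shoelace formula, twice the signed area is |(45·23 − (-25)·42) + ((-25)·(-8) − (-30)·23) + ((-30)·(-2) − (-13)·(-8)) + ((-13)·(-16) − (-12)·(-2)) + ((-12)·42 − 45·(-16))| = 3331, so the area is 3331/2.
The number of boundary lattice points is Σ gcd(|Δx|,|Δy|) = gcd(70,19) + gcd(5,31) + gcd(17,6) + gcd(1,14) + gcd(57,58) = 1+1+1+1+1 = 5.
By Pick's theorem A = I + B/2 − 1, so I = 3331/2 − 5/2 + 1 = 1664.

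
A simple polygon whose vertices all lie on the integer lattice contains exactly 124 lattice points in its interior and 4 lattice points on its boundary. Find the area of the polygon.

By Pick's theorem, A = I + B/2 − 1 = 124 + 4/2 − 1 = 125.

125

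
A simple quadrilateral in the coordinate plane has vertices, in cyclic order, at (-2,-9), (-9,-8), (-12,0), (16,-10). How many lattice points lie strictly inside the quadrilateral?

By the shoelace formula, twice the signed area is |[(-2)·(-8) − (-9)·(-9)] + [(-9)·0 − (-12)·(-8)] + [(-12)·(-10) − 16·0] + [16·(-9) − (-2)·(-10)]| = 205, so the area is 102.5.
Along each edge there are gcd(|Δx|,|Δy|)+1 lattice points, so counting each shared vertex once the boundary has gcd(7,1) + gcd(3,8) + gcd(28,10) + gcd(18,1) = 1+1+2+1 = 5.
By Pick's theorem A = I + B/2 − 1, so I = 102.5 − 5/2 + 1 = 101.

101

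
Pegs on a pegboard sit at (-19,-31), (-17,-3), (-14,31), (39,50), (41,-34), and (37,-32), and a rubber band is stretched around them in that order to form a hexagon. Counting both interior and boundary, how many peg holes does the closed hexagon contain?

Using the shoelace formula, 2A = |[(-19)·(-3) − (-17)·(-31)] + [(-17)·31 − (-14)·(-3)] + [(-14)·50 − 39·31] + [39·(-34) − 41·50] + [41·(-32) − 37·(-34)] + [37·(-31) − (-19)·(-32)]| = 8133, so the area is 8133/2.
Summing gcd(|Δx|,|Δy|) over the edges gives the boundary count: gcd(2,28) + gcd(3,34) + gcd(53,19) + gcd(2,84) + gcd(4,2) + gcd(56,1) = 2+1+1+2+2+1 = 9.
Pick's theorem gives I = A − B/2 + 1 = 8133/2 − 9/2 + 1 = 4063, so the closed region contains I + B = 4063 + 9 = 4072 lattice points.

4072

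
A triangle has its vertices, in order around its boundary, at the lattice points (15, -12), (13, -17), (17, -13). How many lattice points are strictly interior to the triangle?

4

The shoelace formula gives twice the area as |[15·(-17) − 13·(-12)] + [13·(-13) − 17·(-17)] + [17·(-12) − 15·(-13)]| = 12, so the area is 6.
Summing gcd(|Δx|,|Δy|) over the edges gives the boundary count: gcd(2,5) + gcd(4,4) + gcd(2,1) = 1+4+1 = 6.
Pick's theorem gives I = A − B/2 + 1 = 6 − 6/2 + 1 = 4.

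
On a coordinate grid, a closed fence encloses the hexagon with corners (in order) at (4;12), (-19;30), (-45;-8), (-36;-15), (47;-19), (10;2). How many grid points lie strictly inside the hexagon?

By the shoelace formula, twice the signed area is |[4·30 − (-19)·12] + [(-19)·(-8) − (-45)·30] + [(-45)·(-15) − (-36)·(-8)] + [(-36)·(-19) − 47·(-15)] + [47·2 − 10·(-19)] + [10·12 − 4·2]| = 4022, so the area is 2011.
The number of boundary lattice points is Σ gcd(|Δx|,|Δy|) = gcd(23,18) + gcd(26,38) + gcd(9,7) + gcd(83,4) + gcd(37,21) + gcd(6,10) = 1+2+1+1+1+2 = 8.
Pick's theorem gives I = A − B/2 + 1 = 2011 − 8/2 + 1 = 2008.

2008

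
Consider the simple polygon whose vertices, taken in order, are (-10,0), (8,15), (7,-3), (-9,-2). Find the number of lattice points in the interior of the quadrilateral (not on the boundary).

168

By the shoelace formula, twice the signed area is |((-10)·15 − 8·0) + (8·(-3) − 7·15) + (7·(-2) − (-9)·(-3)) + ((-9)·0 − (-10)·(-2))| = 340, so the area is 170.
Summing gcd(|Δx|,|Δy|) over the edges gives the boundary count: gcd(18,15) + gcd(1,18) + gcd(16,1) + gcd(1,2) = 3+1+1+1 = 6.
Pick's theorem gives I = A − B/2 + 1 = 170 − 6/2 + 1 = 168.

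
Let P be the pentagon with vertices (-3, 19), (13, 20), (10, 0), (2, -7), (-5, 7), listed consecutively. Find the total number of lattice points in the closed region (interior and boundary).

343

The shoelace formula gives twice the area as |((-3)·20 − 13·19) + (13·0 − 10·20) + (10·(-7) − 2·0) + (2·7 − (-5)·(-7)) + ((-5)·19 − (-3)·7)| = 672, so the area is 336.
Along each edge there are gcd(|Δx|,|Δy|)+1 lattice points, so counting each shared vertex once the boundary has gcd(16,1) + gcd(3,20) + gcd(8,7) + gcd(7,14) + gcd(2,12) = 1+1+1+7+2 = 12.
Pick's theorem gives I = A − B/2 + 1 = 336 − 12/2 + 1 = 331, so the closed region contains I + B = 331 + 12 = 343 lattice points.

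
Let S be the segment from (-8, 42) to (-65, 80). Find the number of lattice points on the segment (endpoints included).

The number of lattice points on a segment between lattice points is gcd(|Δx|,|Δy|) + 1 = gcd(57,38) + 1 = 19 + 1 = 20.

20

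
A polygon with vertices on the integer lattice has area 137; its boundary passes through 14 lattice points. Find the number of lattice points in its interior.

Pick's theorem A = I + B/2 − 1 rearranges to I = A − B/2 + 1 = 137 − 14/2 + 1 = 131.

131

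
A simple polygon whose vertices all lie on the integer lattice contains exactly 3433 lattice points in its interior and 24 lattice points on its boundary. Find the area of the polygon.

3444

By Pick's theorem, A = I + B/2 − 1 = 3433 + 24/2 − 1 = 3444.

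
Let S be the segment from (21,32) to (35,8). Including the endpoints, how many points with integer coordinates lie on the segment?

The number of lattice points on a segment between lattice points is gcd(|Δx|,|Δy|) + 1 = gcd(14,24) + 1 = 2 + 1 = 3.

3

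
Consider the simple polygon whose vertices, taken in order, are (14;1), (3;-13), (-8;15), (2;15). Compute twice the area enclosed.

602

Using the shoelace formula, 2A = |(14·(-13) − 3·1) + (3·15 − (-8)·(-13)) + ((-8)·15 − 2·15) + (2·1 − 14·15)| = 602, so the area is 301.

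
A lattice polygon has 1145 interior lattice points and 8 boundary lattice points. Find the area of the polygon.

1148

Pick's theorem states A = I + B/2 − 1, so A = 1145 + 8/2 − 1 = 1148.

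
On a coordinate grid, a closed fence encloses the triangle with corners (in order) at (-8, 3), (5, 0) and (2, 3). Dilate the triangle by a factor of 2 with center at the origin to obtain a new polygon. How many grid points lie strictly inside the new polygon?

47

By the shoelace formula, twice the signed area is |((-8)·0 − 5·3) + (5·3 − 2·0) + (2·3 − (-8)·3)| = 30, so the area is 15.
The number of boundary lattice points is Σ gcd(|Δx|,|Δy|) = gcd(13,3) + gcd(3,3) + gcd(10,0) = 1+3+10 = 14.
Scaling by 2 multiplies the area by 2² = 4 (so the new area is 60) and multiplies the boundary lattice-point count by 2, giving 28.
By Pick's theorem, the interior count of the dilated polygon is 60 − 28/2 + 1 = 47.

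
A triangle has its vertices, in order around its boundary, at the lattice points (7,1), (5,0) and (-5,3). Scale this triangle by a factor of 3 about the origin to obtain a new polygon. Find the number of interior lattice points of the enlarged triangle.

Using the shoelace formula, 2A = |[7·0 − 5·1] + [5·3 − (-5)·0] + [(-5)·1 − 7·3]| = 16, so the area is 8.
Summing gcd(|Δx|,|Δy|) over the edges gives the boundary count: gcd(2,1) + gcd(10,3) + gcd(12,2) = 1+1+2 = 4.
Scaling by 3 multiplies the area by 3² = 9 (so the new area is 72) and multiplies the boundary lattice-point count by 3, giving 12.
By Pick's theorem, the interior count of the dilated polygon is 72 − 12/2 + 1 = 67.

67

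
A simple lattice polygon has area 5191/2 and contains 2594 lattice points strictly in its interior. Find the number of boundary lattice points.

5

Pick's theorem gives A = I + B/2 − 1, so B = 2(A − I + 1) = 2(5191/2 − 2594 + 1) = 5.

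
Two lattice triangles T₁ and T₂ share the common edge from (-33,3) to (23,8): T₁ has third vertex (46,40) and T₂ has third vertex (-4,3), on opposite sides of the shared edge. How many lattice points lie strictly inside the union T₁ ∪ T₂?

The union is the simple quadrilateral with vertices (-33,3), (46,40), (23,8), (-4,3) in order.
The shoelace formula gives twice the area as |[(-33)·40 − 46·3] + [46·8 − 23·40] + [23·3 − (-4)·8] + [(-4)·3 − (-33)·3]| = 1822, so the area is 911.
The number of boundary lattice points is Σ gcd(|Δx|,|Δy|) = gcd(79,37) + gcd(23,32) + gcd(27,5) + gcd(29,0) = 1+1+1+29 = 32.
By Pick's theorem I = A − B/2 + 1 = 911 − 32/2 + 1 = 896.

896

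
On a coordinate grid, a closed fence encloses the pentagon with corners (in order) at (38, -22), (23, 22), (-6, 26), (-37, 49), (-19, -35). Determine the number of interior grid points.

Using the shoelace formula, 2A = |[38·22 − 23·(-22)] + [23·26 − (-6)·22] + [(-6)·49 − (-37)·26] + [(-37)·(-35) − (-19)·49] + [(-19)·(-22) − 38·(-35)]| = 6714, so the area is 3357.
Summing gcd(|Δx|,|Δy|) over the edges gives the boundary count: gcd(15,44) + gcd(29,4) + gcd(31,23) + gcd(18,84) + gcd(57,13) = 1+1+1+6+1 = 10.
Pick's theorem gives I = A − B/2 + 1 = 3357 − 10/2 + 1 = 3353.

3353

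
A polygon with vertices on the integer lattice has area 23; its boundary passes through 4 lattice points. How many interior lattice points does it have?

From Pick's theorem, I = A − B/2 + 1 = 23 − 4/2 + 1 = 22.

22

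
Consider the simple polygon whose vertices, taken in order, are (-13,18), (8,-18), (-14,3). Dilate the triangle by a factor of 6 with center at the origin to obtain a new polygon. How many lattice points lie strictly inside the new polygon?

6304

Using the shoelace formula, 2A = |((-13)·(-18) − 8·18) + (8·3 − (-14)·(-18)) + ((-14)·18 − (-13)·3)| = 351, so the area is 351/2.
The number of boundary lattice points is Σ gcd(|Δx|,|Δy|) = gcd(21,36) + gcd(22,21) + gcd(1,15) = 3+1+1 = 5.
Scaling by 6 multiplies the area by 6² = 36 (so the new area is 6318) and multiplies the boundary lattice-point count by 6, giving 30.
By Pick's theorem, the interior count of the dilated polygon is 6318 − 30/2 + 1 = 6304.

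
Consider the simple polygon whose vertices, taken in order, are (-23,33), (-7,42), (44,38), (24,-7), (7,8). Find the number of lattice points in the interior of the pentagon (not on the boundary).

1701

Using the shoelace formula, 2A = |[(-23)·42 − (-7)·33] + [(-7)·38 − 44·42] + [44·(-7) − 24·38] + [24·8 − 7·(-7)] + [7·33 − (-23)·8]| = 3413, so the area is 3413/2.
The number of boundary lattice points is Σ gcd(|Δx|,|Δy|) = gcd(16,9) + gcd(51,4) + gcd(20,45) + gcd(17,15) + gcd(30,25) = 1+1+5+1+5 = 13.
By Pick's theorem A = I + B/2 − 1, so I = 3413/2 − 13/2 + 1 = 1701.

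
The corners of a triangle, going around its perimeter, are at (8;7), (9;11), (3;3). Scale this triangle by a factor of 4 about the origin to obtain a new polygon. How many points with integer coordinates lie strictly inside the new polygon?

121

Using the shoelace formula, 2A = |[8·11 − 9·7] + [9·3 − 3·11] + [3·7 − 8·3]| = 16, so the area is 8.
Along each edge there are gcd(|Δx|,|Δy|)+1 lattice points, so counting each shared vertex once the boundary has gcd(1,4) + gcd(6,8) + gcd(5,4) = 1+2+1 = 4.
Scaling by 4 multiplies the area by 4² = 16 (so the new area is 128) and multiplies the boundary lattice-point count by 4, giving 16.
By Pick's theorem, the interior count of the dilated polygon is 128 − 16/2 + 1 = 121.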